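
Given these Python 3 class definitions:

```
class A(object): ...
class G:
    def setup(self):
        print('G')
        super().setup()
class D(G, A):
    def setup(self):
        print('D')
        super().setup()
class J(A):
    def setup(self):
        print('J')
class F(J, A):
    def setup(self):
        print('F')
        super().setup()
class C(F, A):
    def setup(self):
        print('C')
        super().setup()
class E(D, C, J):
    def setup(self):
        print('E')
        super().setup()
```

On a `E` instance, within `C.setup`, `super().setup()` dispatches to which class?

L[E] = E + merge(L[D], L[C], L[J], [D C J])
  take D:  [D G A object] + [C F J A object] + [J A object] + [D C J]
  take G:  [G A object] + [C F J A object] + [J A object] + [C J]
  take C:  [A object] + [C F J A object] + [J A object] + [C J]
  take F:  [A object] + [F J A object] + [J A object] + [J]
  take J:  [A object] + [J A object] + [J A object] + [J]
  take A:  [A object] + [A object] + [A object]
  take object:  [object] + [object] + [object]
MRO: E D G C F J A object
super() in C.setup on a E instance goes to the class after C in E's MRO: F.

F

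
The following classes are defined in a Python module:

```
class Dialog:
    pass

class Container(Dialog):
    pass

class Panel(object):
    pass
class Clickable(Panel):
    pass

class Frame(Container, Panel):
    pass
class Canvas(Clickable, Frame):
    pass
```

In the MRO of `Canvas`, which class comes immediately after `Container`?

L[Canvas] = Canvas + merge(L[Clickable], L[Frame], [Clickable Frame])
  take Clickable:  [Clickable Panel object] + [Frame Container Dialog Panel object] + [Clickable Frame]
  take Frame:  [Panel object] + [Frame Container Dialog Panel object] + [Frame]
  take Container:  [Panel object] + [Container Dialog Panel object]
  take Dialog:  [Panel object] + [Dialog Panel object]
  take Panel:  [Panel object] + [Panel object]
  take object:  [object] + [object]
MRO: Canvas Clickable Frame Container Dialog Panel object
Container is at position 3; next is Dialog.

Dialog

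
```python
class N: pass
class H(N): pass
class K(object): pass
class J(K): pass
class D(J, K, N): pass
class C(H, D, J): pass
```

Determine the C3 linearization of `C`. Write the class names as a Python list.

L[C] = C + merge(L[H], L[D], L[J], [H D J])
  take H:  [H N object] + [D J K N object] + [J K object] + [H D J]
  take D:  [N object] + [D J K N object] + [J K object] + [D J]
  take J:  [N object] + [J K N object] + [J K object] + [J]
  take K:  [N object] + [K N object] + [K object]
  take N:  [N object] + [N object] + [object]
  take object:  [object] + [object] + [object]

[C, H, D, J, K, N, object]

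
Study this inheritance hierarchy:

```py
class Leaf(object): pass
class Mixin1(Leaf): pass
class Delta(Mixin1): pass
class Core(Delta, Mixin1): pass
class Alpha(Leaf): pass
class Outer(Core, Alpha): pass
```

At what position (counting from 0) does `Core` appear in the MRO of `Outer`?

L[Outer] = Outer + merge(L[Core], L[Alpha], [Core Alpha])
  take Core:  [Core Delta Mixin1 Leaf object] + [Alpha Leaf object] + [Core Alpha]
  take Delta:  [Delta Mixin1 Leaf object] + [Alpha Leaf object] + [Alpha]
  take Mixin1:  [Mixin1 Leaf object] + [Alpha Leaf object] + [Alpha]
  take Alpha:  [Leaf object] + [Alpha Leaf object] + [Alpha]
  take Leaf:  [Leaf object] + [Leaf object]
  take object:  [object] + [object]
MRO: Outer Core Delta Mixin1 Alpha Leaf object
Core sits at index 1.

1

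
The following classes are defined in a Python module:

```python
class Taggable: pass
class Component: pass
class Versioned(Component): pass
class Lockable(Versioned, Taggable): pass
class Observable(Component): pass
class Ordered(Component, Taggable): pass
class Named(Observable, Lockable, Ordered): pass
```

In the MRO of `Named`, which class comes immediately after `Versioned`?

Ordered

L[Named] = Named + merge(L[Observable], L[Lockable], L[Ordered], [Observable Lockable Ordered])
  take Observable:  [Observable Component object] + [Lockable Versioned Component Taggable object] + [Ordered Component Taggable object] + [Observable Lockable Ordered]
  take Lockable:  [Component object] + [Lockable Versioned Component Taggable object] + [Ordered Component Taggable object] + [Lockable Ordered]
  take Versioned:  [Component object] + [Versioned Component Taggable object] + [Ordered Component Taggable object] + [Ordered]
  take Ordered:  [Component object] + [Component Taggable object] + [Ordered Component Taggable object] + [Ordered]
  take Component:  [Component object] + [Component Taggable object] + [Component Taggable object]
  take Taggable:  [object] + [Taggable object] + [Taggable object]
  take object:  [object] + [object] + [object]
MRO: Named Observable Lockable Versioned Ordered Component Taggable object
Versioned is at position 3; next is Ordered.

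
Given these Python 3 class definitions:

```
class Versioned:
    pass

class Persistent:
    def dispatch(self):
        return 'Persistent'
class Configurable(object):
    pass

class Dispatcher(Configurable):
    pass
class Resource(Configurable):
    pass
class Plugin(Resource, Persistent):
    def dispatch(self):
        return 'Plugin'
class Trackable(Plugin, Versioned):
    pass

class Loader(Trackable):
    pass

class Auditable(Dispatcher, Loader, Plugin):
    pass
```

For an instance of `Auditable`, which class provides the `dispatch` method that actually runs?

L[Auditable] = Auditable + merge(L[Dispatcher], L[Loader], L[Plugin], [Dispatcher Loader Plugin])
  take Dispatcher:  [Dispatcher Configurable object] + [Loader Trackable Plugin Resource Configurable Persistent Versioned object] + [Plugin Resource Configurable Persistent object] + [Dispatcher Loader Plugin]
  take Loader:  [Configurable object] + [Loader Trackable Plugin Resource Configurable Persistent Versioned object] + [Plugin Resource Configurable Persistent object] + [Loader Plugin]
  take Trackable:  [Configurable object] + [Trackable Plugin Resource Configurable Persistent Versioned object] + [Plugin Resource Configurable Persistent object] + [Plugin]
  take Plugin:  [Configurable object] + [Plugin Resource Configurable Persistent Versioned object] + [Plugin Resource Configurable Persistent object] + [Plugin]
  take Resource:  [Configurable object] + [Resource Configurable Persistent Versioned object] + [Resource Configurable Persistent object]
  take Configurable:  [Configurable object] + [Configurable Persistent Versioned object] + [Configurable Persistent object]
  take Persistent:  [object] + [Persistent Versioned object] + [Persistent object]
  take Versioned:  [object] + [Versioned object] + [object]
  take object:  [object] + [object] + [object]
MRO: Auditable Dispatcher Loader Trackable Plugin Resource Configurable Persistent Versioned object
dispatch is defined in: Persistent, Plugin. First along the MRO is Plugin.

Plugin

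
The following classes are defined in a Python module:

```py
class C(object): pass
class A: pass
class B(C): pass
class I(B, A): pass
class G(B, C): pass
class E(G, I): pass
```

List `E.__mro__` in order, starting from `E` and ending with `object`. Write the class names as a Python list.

L[E] = E + merge(L[G], L[I], [G I])
  take G:  [G B C object] + [I B C A object] + [G I]
  take I:  [B C object] + [I B C A object] + [I]
  take B:  [B C object] + [B C A object]
  take C:  [C object] + [C A object]
  take A:  [object] + [A object]
  take object:  [object] + [object]

[E, G, I, B, C, A, object]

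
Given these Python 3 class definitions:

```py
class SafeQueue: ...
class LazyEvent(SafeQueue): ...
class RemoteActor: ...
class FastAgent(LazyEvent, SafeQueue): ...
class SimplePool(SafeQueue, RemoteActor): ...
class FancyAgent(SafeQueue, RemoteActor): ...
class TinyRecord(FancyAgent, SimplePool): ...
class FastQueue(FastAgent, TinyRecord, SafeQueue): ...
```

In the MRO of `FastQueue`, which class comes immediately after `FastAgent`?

LazyEvent

L[FastQueue] = FastQueue + merge(L[FastAgent], L[TinyRecord], L[SafeQueue], [FastAgent TinyRecord SafeQueue])
  take FastAgent:  [FastAgent LazyEvent SafeQueue object] + [TinyRecord FancyAgent SimplePool SafeQueue RemoteActor object] + [SafeQueue object] + [FastAgent TinyRecord SafeQueue]
  take LazyEvent:  [LazyEvent SafeQueue object] + [TinyRecord FancyAgent SimplePool SafeQueue RemoteActor object] + [SafeQueue object] + [TinyRecord SafeQueue]
  take TinyRecord:  [SafeQueue object] + [TinyRecord FancyAgent SimplePool SafeQueue RemoteActor object] + [SafeQueue object] + [TinyRecord SafeQueue]
  take FancyAgent:  [SafeQueue object] + [FancyAgent SimplePool SafeQueue RemoteActor object] + [SafeQueue object] + [SafeQueue]
  take SimplePool:  [SafeQueue object] + [SimplePool SafeQueue RemoteActor object] + [SafeQueue object] + [SafeQueue]
  take SafeQueue:  [SafeQueue object] + [SafeQueue RemoteActor object] + [SafeQueue object] + [SafeQueue]
  take RemoteActor:  [object] + [RemoteActor object] + [object]
  take object:  [object] + [object] + [object]
MRO: FastQueue FastAgent LazyEvent TinyRecord FancyAgent SimplePool SafeQueue RemoteActor object
FastAgent is at position 1; next is LazyEvent.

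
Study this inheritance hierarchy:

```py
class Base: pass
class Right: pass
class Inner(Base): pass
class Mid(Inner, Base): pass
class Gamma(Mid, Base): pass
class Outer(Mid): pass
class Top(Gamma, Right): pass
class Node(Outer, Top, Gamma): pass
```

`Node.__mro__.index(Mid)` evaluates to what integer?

L[Node] = Node + merge(L[Outer], L[Top], L[Gamma], [Outer Top Gamma])
  take Outer:  [Outer Mid Inner Base object] + [Top Gamma Mid Inner Base Right object] + [Gamma Mid Inner Base object] + [Outer Top Gamma]
  take Top:  [Mid Inner Base object] + [Top Gamma Mid Inner Base Right object] + [Gamma Mid Inner Base object] + [Top Gamma]
  take Gamma:  [Mid Inner Base object] + [Gamma Mid Inner Base Right object] + [Gamma Mid Inner Base object] + [Gamma]
  take Mid:  [Mid Inner Base object] + [Mid Inner Base Right object] + [Mid Inner Base object]
  take Inner:  [Inner Base object] + [Inner Base Right object] + [Inner Base object]
  take Base:  [Base object] + [Base Right object] + [Base object]
  take Right:  [object] + [Right object] + [object]
  take object:  [object] + [object] + [object]
MRO: Node Outer Top Gamma Mid Inner Base Right object
Mid sits at index 4.

4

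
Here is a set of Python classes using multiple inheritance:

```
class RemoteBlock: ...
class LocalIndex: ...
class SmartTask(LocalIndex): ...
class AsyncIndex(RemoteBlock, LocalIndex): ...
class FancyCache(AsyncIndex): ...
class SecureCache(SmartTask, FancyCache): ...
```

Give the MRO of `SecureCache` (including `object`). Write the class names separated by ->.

L[SecureCache] = SecureCache + merge(L[SmartTask], L[FancyCache], [SmartTask FancyCache])
  take SmartTask:  [SmartTask LocalIndex object] + [FancyCache AsyncIndex RemoteBlock LocalIndex object] + [SmartTask FancyCache]
  take FancyCache:  [LocalIndex object] + [FancyCache AsyncIndex RemoteBlock LocalIndex object] + [FancyCache]
  take AsyncIndex:  [LocalIndex object] + [AsyncIndex RemoteBlock LocalIndex object]
  take RemoteBlock:  [LocalIndex object] + [RemoteBlock LocalIndex object]
  take LocalIndex:  [LocalIndex object] + [LocalIndex object]
  take object:  [object] + [object]

SecureCache -> SmartTask -> FancyCache -> AsyncIndex -> RemoteBlock -> LocalIndex -> object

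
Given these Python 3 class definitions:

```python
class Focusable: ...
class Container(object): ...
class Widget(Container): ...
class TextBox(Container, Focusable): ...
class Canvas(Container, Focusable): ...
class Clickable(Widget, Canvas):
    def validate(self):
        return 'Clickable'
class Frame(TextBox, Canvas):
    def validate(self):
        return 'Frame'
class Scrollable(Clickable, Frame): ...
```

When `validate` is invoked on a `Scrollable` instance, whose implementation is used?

Clickable

L[Scrollable] = Scrollable + merge(L[Clickable], L[Frame], [Clickable Frame])
  take Clickable:  [Clickable Widget Canvas Container Focusable object] + [Frame TextBox Canvas Container Focusable object] + [Clickable Frame]
  take Widget:  [Widget Canvas Container Focusable object] + [Frame TextBox Canvas Container Focusable object] + [Frame]
  take Frame:  [Canvas Container Focusable object] + [Frame TextBox Canvas Container Focusable object] + [Frame]
  take TextBox:  [Canvas Container Focusable object] + [TextBox Canvas Container Focusable object]
  take Canvas:  [Canvas Container Focusable object] + [Canvas Container Focusable object]
  take Container:  [Container Focusable object] + [Container Focusable object]
  take Focusable:  [Focusable object] + [Focusable object]
  take object:  [object] + [object]
MRO: Scrollable Clickable Widget Frame TextBox Canvas Container Focusable object
validate is defined in: Clickable, Frame. First along the MRO is Clickable.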